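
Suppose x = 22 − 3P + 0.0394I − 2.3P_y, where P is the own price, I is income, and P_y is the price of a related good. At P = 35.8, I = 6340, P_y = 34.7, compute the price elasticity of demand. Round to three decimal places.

x = 22 − 3(35.8) + 0.0394(6340) − 2.3(34.7) = 22 − 107.4 + 249.796 − 79.81 = 84.586.
∂x/∂P = −3, so E_p = (−3)·(35.8/84.586) ≈ -1.270.
|E_p| > 1: demand is elastic.

-1.270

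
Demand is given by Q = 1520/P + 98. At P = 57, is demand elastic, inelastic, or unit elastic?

inelastic

At P = 57, Q = 124.6667.
dQ/dP = −1520/P² = −0.4678.
Point elasticity E = (dQ/dP)·(P/Q) = -0.4678 × 57/124.6667 ≈ -0.214.
|E| ≈ 0.214 < 1, so demand is inelastic.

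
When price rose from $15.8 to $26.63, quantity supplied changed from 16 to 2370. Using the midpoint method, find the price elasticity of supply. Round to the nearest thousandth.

3.865

%ΔQ = (2370 − 16)/[(16 + 2370)/2] = 2354/1193 ≈ 1.9732.
%Δp = (26.63 − 15.8)/[(15.8 + 26.63)/2] = 10.83/21.215 ≈ 0.5105.
Arc elasticity E = %ΔQ/%Δp ≈ 1.9732/0.5105 ≈ 3.865.
|E| > 1: supply is elastic over this range.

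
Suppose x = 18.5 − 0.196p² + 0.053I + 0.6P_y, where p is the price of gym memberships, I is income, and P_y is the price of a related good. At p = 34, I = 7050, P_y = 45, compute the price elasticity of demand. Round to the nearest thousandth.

-2.353

x = 18.5 − 0.196(34)² + 0.053(7050) + 0.6(45) = 18.5 − 226.576 + 373.65 + 27 = 192.574.
∂x/∂p = −2·0.196·p = -13.328, so E_p = -13.328·(34/192.574) ≈ -2.353.
|E_p| > 1: demand is elastic.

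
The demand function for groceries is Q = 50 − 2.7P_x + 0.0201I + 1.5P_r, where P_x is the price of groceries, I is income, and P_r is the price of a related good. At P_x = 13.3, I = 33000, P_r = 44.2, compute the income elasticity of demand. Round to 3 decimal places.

Evaluating quantity at (P_x, I, P_r) gives Q = 50 − 2.7(13.3) + 0.0201(33000) + 1.5(44.2) = 50 − 35.91 + 663.3 + 66.3 = 743.69.
∂Q/∂I = +0.0201, so E_I = 0.0201·(33000/743.69) ≈ 0.892.
E_I ∈ (0,1): normal good (necessity).

0.892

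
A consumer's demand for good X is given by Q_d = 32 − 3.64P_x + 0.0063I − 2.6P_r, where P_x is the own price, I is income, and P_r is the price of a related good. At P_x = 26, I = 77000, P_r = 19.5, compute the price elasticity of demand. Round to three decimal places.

-0.255

Evaluating quantity at (P_x, I, P_r) gives Q_d = 32 − 3.64(26) + 0.0063(77000) − 2.6(19.5) = 32 − 94.64 + 485.1 − 50.7 = 371.76.
∂Q_d/∂P_x = −3.64, so E_p = (−3.64)·(26/371.76) ≈ -0.255.
|E_p| < 1: demand is inelastic.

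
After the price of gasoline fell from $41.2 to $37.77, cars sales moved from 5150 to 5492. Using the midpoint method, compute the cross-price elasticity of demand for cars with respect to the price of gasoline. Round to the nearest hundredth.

%ΔQ_x = (5492 − 5150)/[(5150+5492)/2] = 342/5321 ≈ 0.0643.
%ΔP_y = (37.77 − 41.2)/[(41.2+37.77)/2] ≈ -0.0869.
E_xy = 0.0643/-0.0869 ≈ -0.74.
E_xy < 0, so cars and gasoline are complements.

-0.74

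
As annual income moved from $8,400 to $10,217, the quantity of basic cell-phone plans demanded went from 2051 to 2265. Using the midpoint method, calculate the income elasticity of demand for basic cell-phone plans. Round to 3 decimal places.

%ΔQ = (2265 − 2051)/[(2051+2265)/2] = 214/2158 ≈ 0.0992.
%ΔY = (10,217 − 8,400)/[(8,400+10,217)/2] = 1817/9308.5 ≈ 0.1952.
E_I = %ΔQ/%ΔY ≈ 0.508.
E_I ∈ (0,1): normal good (necessity).

0.508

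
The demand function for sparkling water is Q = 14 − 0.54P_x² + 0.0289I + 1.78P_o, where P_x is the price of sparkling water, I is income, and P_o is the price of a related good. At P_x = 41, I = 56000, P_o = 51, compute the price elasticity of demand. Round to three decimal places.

At the given point, Q = 14 − 0.54(41)² + 0.0289(56000) + 1.78(51) = 14 − 907.74 + 1618.4 + 90.78 = 815.44.
∂Q/∂P_x = −2·0.54·P_x = -44.28, so E_p = -44.28·(41/815.44) ≈ -2.226.
|E_p| > 1: demand is elastic.

-2.226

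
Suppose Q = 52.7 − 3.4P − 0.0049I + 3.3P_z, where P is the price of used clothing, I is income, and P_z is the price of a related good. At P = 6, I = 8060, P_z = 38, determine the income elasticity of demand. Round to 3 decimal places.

-0.334

Q = 52.7 − 3.4(6) − 0.0049(8060) + 3.3(38) = 52.7 − 20.4 − 39.494 + 125.4 = 118.206.
∂Q/∂I = −0.0049, so E_I = -0.0049·(8060/118.206) ≈ -0.334.
E_I < 0: inferior good.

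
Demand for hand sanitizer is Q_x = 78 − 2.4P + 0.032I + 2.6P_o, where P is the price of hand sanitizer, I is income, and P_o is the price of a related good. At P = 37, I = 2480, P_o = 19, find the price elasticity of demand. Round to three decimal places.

-0.753

First evaluate Q_x: 78 − 2.4(37) + 0.032(2480) + 2.6(19) = 78 − 88.8 + 79.36 + 49.4 = 117.96.
∂Q_x/∂P = −2.4, so E_p = (−2.4)·(37/117.96) ≈ -0.753.
|E_p| < 1: demand is inelastic.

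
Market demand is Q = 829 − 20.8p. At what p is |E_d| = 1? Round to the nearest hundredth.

19.93

For linear demand Q = a − bp, E = −bp/(a − bp). |E| = 1 ⇒ bp = a − bp ⇒ p = a/(2b).
p = 829/(2·20.8) ≈ 19.93.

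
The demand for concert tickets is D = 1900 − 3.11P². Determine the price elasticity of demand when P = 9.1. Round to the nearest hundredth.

-0.31

At P = 9.1, D = 1642.4609.
dD/dP = −2·3.11·P = −56.602.
Point elasticity E = (dD/dP)·(P/D) = -56.602 × 9.1/1642.4609 ≈ -0.31.
|E| < 1, so demand is inelastic at this price.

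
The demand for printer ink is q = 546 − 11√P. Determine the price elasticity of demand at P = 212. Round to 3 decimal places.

-0.208

At P = 212, q = 385.8376.
dq/dP = −11/(2√P) = −11/(2·14.5602).
Point elasticity E = (dq/dP)·(P/q) = -0.3777 × 212/385.8376 ≈ -0.208.
|E| < 1, so demand is inelastic at this price.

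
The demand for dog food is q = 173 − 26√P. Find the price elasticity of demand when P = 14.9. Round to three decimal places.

At P = 14.9, q = 72.6387.
dq/dP = −26/(2√P) = −26/(2·3.8601).
Point elasticity E = (dq/dP)·(P/q) = -3.3678 × 14.9/72.6387 ≈ -0.691.
|E| < 1, so demand is inelastic at this price.

-0.691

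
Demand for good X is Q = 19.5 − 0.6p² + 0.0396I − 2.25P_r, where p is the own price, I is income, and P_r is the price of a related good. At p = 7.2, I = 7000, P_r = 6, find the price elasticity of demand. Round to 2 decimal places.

-0.25

Q = 19.5 − 0.6(7.2)² + 0.0396(7000) − 2.25(6) = 19.5 − 31.104 + 277.2 − 13.5 = 252.096.
∂Q/∂p = −2·0.6·p = -8.64, so E_p = -8.64·(7.2/252.096) ≈ -0.25.
|E_p| < 1: demand is inelastic.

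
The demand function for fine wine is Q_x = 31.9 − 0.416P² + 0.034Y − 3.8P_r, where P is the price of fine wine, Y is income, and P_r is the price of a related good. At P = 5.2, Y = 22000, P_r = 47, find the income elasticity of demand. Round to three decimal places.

1.268

Evaluating quantity at (P, Y, P_r) gives Q_x = 31.9 − 0.416(5.2)² + 0.034(22000) − 3.8(47) = 31.9 − 11.2486 + 748 − 178.6 = 590.0514.
∂Q_x/∂Y = +0.034, so E_I = 0.034·(22000/590.0514) ≈ 1.268.
E_I > 1: normal good (luxury).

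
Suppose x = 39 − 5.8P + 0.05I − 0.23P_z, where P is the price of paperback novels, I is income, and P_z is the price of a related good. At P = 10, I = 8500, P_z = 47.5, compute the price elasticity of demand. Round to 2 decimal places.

Substituting, x = 39 − 5.8(10) + 0.05(8500) − 0.23(47.5) = 39 − 58 + 425 − 10.925 = 395.075.
∂x/∂P = −5.8, so E_p = (−5.8)·(10/395.075) ≈ -0.15.
|E_p| < 1: demand is inelastic.

-0.15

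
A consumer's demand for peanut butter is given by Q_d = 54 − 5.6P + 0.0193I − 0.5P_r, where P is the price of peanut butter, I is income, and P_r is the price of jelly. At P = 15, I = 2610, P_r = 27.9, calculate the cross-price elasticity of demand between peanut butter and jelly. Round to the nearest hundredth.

At the given point, Q_d = 54 − 5.6(15) + 0.0193(2610) − 0.5(27.9) = 54 − 84 + 50.373 − 13.95 = 6.423.
∂Q_d/∂P_r = −0.5, so E_xy = -0.5·(27.9/6.423) ≈ -2.17.
E_xy < 0: the goods are complements.

-2.17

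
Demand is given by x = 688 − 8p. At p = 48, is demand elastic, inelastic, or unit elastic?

At p = 48, x = 304.
dx/dp = −8.
Point elasticity E = (dx/dp)·(p/x) = -8 × 48/304 ≈ -1.263.
|E| ≈ 1.263 > 1, so demand is elastic.

elastic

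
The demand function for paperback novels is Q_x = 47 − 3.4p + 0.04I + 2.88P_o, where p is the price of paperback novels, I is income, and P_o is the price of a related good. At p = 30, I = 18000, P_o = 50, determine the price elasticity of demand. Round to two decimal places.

-0.13

Substituting, Q_x = 47 − 3.4(30) + 0.04(18000) + 2.88(50) = 47 − 102 + 720 + 144 = 809.
∂Q_x/∂p = −3.4, so E_p = (−3.4)·(30/809) ≈ -0.13.
|E_p| < 1: demand is inelastic.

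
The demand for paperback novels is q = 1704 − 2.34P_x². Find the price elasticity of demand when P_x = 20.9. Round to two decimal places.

-3.00

At P_x = 20.9, q = 681.8646.
dq/dP_x = −2·2.34·P_x = −97.812.
Point elasticity E = (dq/dP_x)·(P_x/q) = -97.812 × 20.9/681.8646 ≈ -3.00.
|E| > 1, so demand is elastic at this price.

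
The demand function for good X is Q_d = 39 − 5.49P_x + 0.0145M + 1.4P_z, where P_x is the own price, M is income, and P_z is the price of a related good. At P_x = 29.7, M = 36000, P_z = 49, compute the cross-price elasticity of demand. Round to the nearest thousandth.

0.147

Evaluating quantity at (P_x, M, P_z) gives Q_d = 39 − 5.49(29.7) + 0.0145(36000) + 1.4(49) = 39 − 163.053 + 522 + 68.6 = 466.547.
∂Q_d/∂P_z = +1.4, so E_xy = 1.4·(49/466.547) ≈ 0.147.
E_xy > 0: the goods are substitutes.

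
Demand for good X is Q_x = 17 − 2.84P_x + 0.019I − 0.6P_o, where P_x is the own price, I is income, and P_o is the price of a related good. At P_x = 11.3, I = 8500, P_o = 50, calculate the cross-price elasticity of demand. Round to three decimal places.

-0.258

Evaluating quantity at (P_x, I, P_o) gives Q_x = 17 − 2.84(11.3) + 0.019(8500) − 0.6(50) = 17 − 32.092 + 161.5 − 30 = 116.408.
∂Q_x/∂P_o = −0.6, so E_xy = -0.6·(50/116.408) ≈ -0.258.
E_xy < 0: the goods are complements.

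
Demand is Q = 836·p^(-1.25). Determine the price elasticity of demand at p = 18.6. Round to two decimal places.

-1.25

For a Cobb–Douglas (constant-elasticity) form Q = A·p^α·…, the elasticity with respect to p equals the exponent α at every point.
Here the exponent on p is -1.25, so the price elasticity of demand is -1.25.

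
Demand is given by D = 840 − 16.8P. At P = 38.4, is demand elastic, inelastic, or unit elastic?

elastic

At P = 38.4, D = 194.88.
dD/dP = −16.8.
Point elasticity E = (dD/dP)·(P/D) = -16.8 × 38.4/194.88 ≈ -3.310.
|E| ≈ 3.310 > 1, so demand is elastic.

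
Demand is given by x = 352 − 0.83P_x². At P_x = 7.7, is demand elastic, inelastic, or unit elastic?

At P_x = 7.7, x = 302.7893.
dx/dP_x = −2·0.83·P_x = −12.782.
Point elasticity E = (dx/dP_x)·(P_x/x) = -12.782 × 7.7/302.7893 ≈ -0.325.
|E| ≈ 0.325 < 1, so demand is inelastic.

inelastic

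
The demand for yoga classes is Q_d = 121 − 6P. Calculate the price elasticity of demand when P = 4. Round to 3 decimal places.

At P = 4, Q_d = 97.
dQ_d/dP = −6.
Point elasticity E = (dQ_d/dP)·(P/Q_d) = -6 × 4/97 ≈ -0.247.
|E| < 1, so demand is inelastic at this price.

-0.247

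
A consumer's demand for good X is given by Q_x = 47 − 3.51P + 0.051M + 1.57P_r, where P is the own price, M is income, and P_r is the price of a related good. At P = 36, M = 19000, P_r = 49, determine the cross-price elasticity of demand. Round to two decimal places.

0.08

At the given point, Q_x = 47 − 3.51(36) + 0.051(19000) + 1.57(49) = 47 − 126.36 + 969 + 76.93 = 966.57.
∂Q_x/∂P_r = +1.57, so E_xy = 1.57·(49/966.57) ≈ 0.08.
E_xy > 0: the goods are substitutes.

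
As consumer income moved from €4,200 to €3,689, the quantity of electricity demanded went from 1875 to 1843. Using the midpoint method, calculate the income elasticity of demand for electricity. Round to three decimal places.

%ΔQ = (1843 − 1875)/[(1875+1843)/2] = -32/1859 ≈ -0.0172.
%ΔI = (3,689 − 4,200)/[(4,200+3,689)/2] = -511/3944.5 ≈ -0.1295.
E_I = %ΔQ/%ΔI ≈ 0.133.
E_I ∈ (0,1): normal good (necessity).

0.133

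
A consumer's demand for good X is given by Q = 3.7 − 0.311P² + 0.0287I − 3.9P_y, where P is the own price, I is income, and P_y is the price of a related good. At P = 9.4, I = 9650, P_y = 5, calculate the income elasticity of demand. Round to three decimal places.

At the given point, Q = 3.7 − 0.311(9.4)² + 0.0287(9650) − 3.9(5) = 3.7 − 27.48 + 276.955 − 19.5 = 233.675.
∂Q/∂I = +0.0287, so E_I = 0.0287·(9650/233.675) ≈ 1.185.
E_I > 1: normal good (luxury).

1.185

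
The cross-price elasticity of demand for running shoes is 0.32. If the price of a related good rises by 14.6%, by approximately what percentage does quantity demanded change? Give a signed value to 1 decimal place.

4.7

%ΔQ ≈ E × %ΔP_y = (0.32) × (14.6%) ≈ 4.7%.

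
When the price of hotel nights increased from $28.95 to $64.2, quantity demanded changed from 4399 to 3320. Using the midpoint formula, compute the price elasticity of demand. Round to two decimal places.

-0.37

%ΔQ = (3320 − 4399)/[(4399 + 3320)/2] = -1079/3859.5 ≈ -0.2796.
%ΔP = (64.2 − 28.95)/[(28.95 + 64.2)/2] = 35.25/46.575 ≈ 0.7568.
Arc elasticity E = %ΔQ/%ΔP ≈ -0.2796/0.7568 ≈ -0.37.
|E| < 1: demand is inelastic over this range.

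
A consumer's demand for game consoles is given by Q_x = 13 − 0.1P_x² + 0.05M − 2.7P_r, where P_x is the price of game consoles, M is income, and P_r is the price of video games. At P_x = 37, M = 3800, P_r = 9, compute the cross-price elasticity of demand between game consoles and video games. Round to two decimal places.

-0.58

At the given point, Q_x = 13 − 0.1(37)² + 0.05(3800) − 2.7(9) = 13 − 136.9 + 190 − 24.3 = 41.8.
∂Q_x/∂P_r = −2.7, so E_xy = -2.7·(9/41.8) ≈ -0.58.
E_xy < 0: the goods are complements.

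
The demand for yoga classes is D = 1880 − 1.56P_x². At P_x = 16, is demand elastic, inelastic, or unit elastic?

At P_x = 16, D = 1480.64.
dD/dP_x = −2·1.56·P_x = −49.92.
Point elasticity E = (dD/dP_x)·(P_x/D) = -49.92 × 16/1480.64 ≈ -0.539.
|E| ≈ 0.539 < 1, so demand is inelastic.

inelastic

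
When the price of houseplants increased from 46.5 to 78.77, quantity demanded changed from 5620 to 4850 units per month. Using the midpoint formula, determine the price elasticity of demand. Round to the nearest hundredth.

%ΔQ = (4850 − 5620)/[(5620 + 4850)/2] = -770/5235 ≈ -0.1471.
%ΔP = (78.77 − 46.5)/[(46.5 + 78.77)/2] = 32.27/62.635 ≈ 0.5152.
Arc elasticity E = %ΔQ/%ΔP ≈ -0.1471/0.5152 ≈ -0.29.
|E| < 1: demand is inelastic over this range.

-0.29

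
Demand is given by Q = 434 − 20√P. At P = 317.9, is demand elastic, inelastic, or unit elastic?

At P = 317.9, Q = 77.405.
dQ/dP = −20/(2√P) = −20/(2·17.8298).
Point elasticity E = (dQ/dP)·(P/Q) = -0.5609 × 317.9/77.405 ≈ -2.303.
|E| ≈ 2.303 > 1, so demand is elastic.

elastic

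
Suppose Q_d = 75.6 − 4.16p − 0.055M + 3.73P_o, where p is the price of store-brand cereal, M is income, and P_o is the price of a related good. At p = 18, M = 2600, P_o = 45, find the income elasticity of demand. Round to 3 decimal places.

-5.592

First evaluate Q_d: 75.6 − 4.16(18) − 0.055(2600) + 3.73(45) = 75.6 − 74.88 − 143 + 167.85 = 25.57.
∂Q_d/∂M = −0.055, so E_I = -0.055·(2600/25.57) ≈ -5.592.
E_I < 0: inferior good.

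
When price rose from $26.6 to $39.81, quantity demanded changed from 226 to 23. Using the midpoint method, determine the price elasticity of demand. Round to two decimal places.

%Δq = (23 − 226)/[(226 + 23)/2] = -203/124.5 ≈ -1.6305.
%Δp = (39.81 − 26.6)/[(26.6 + 39.81)/2] = 13.21/33.205 ≈ 0.3978.
Arc elasticity E = %Δq/%Δp ≈ -1.6305/0.3978 ≈ -4.10.
|E| > 1: demand is elastic over this range.

-4.10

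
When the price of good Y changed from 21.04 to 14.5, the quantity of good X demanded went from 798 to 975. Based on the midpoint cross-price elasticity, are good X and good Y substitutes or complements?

%ΔQ_x = (975 − 798)/[(798+975)/2] = 177/886.5 ≈ 0.1997.
%ΔP_y = (14.5 − 21.04)/[(21.04+14.5)/2] ≈ -0.3680.
E_xy = 0.1997/-0.3680 ≈ -0.543.
E_xy < 0, so the goods are complements.

complements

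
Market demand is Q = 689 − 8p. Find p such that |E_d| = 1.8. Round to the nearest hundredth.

Set −bp/(a − bp) = −1.8 ⇒ bp = 1.8(a − bp) ⇒ bp(1+1.8) = 1.8·a.
p = 1.8·689/(8·2.8) ≈ 55.37.

55.37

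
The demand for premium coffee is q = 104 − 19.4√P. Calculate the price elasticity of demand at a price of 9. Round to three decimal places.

At P = 9, q = 45.8.
dq/dP = −19.4/(2√P) = −19.4/(2·3).
Point elasticity E = (dq/dP)·(P/q) = -3.2333 × 9/45.8 ≈ -0.635.
|E| < 1, so demand is inelastic at this price.

-0.635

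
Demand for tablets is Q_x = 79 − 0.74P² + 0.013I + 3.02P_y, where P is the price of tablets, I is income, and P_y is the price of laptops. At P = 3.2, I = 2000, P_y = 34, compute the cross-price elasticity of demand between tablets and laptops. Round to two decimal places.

First evaluate Q_x: 79 − 0.74(3.2)² + 0.013(2000) + 3.02(34) = 79 − 7.5776 + 26 + 102.68 = 200.1024.
∂Q_x/∂P_y = +3.02, so E_xy = 3.02·(34/200.1024) ≈ 0.51.
E_xy > 0: the goods are substitutes.

0.51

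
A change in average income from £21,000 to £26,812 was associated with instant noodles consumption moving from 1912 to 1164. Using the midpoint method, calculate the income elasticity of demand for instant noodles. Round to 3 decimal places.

-2.000

%ΔQ = (1164 − 1912)/[(1912+1164)/2] = -748/1538 ≈ -0.4863.
%ΔI = (26,812 − 21,000)/[(21,000+26,812)/2] = 5812/23906 ≈ 0.2431.
E_I = %ΔQ/%ΔI ≈ -2.000.
E_I < 0: inferior good.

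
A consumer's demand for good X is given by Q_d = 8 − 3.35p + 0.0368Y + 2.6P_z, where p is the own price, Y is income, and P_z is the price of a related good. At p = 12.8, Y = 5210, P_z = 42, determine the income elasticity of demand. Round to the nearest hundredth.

0.72

Evaluating quantity at (p, Y, P_z) gives Q_d = 8 − 3.35(12.8) + 0.0368(5210) + 2.6(42) = 8 − 42.88 + 191.728 + 109.2 = 266.048.
∂Q_d/∂Y = +0.0368, so E_I = 0.0368·(5210/266.048) ≈ 0.72.
E_I ∈ (0,1): normal good (necessity).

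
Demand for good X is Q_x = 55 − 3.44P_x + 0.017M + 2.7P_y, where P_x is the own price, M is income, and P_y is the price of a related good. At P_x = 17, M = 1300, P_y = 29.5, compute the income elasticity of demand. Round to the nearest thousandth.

0.225

Substituting, Q_x = 55 − 3.44(17) + 0.017(1300) + 2.7(29.5) = 55 − 58.48 + 22.1 + 79.65 = 98.27.
∂Q_x/∂M = +0.017, so E_I = 0.017·(1300/98.27) ≈ 0.225.
E_I ∈ (0,1): normal good (necessity).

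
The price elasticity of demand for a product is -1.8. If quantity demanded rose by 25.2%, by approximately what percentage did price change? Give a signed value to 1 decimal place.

-14.0

%ΔQ ≈ E × %ΔP ⇒ %ΔP = %ΔQ / E = (25.2%)/(-1.8) = -14.0%.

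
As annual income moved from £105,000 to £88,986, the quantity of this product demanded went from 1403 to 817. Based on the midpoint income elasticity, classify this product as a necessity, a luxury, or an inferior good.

luxury

%ΔQ = (817 − 1403)/[(1403+817)/2] = -586/1110 ≈ -0.5279.
%ΔM = (88,986 − 105,000)/[(105,000+88,986)/2] = -16014/96993 ≈ -0.1651.
E_I = %ΔQ/%ΔM ≈ 3.198.
E_I > 1: normal good (luxury).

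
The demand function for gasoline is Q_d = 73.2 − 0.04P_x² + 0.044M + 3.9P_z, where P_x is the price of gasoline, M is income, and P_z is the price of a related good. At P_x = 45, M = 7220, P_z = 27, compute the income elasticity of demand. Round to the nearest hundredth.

Q_d = 73.2 − 0.04(45)² + 0.044(7220) + 3.9(27) = 73.2 − 81 + 317.68 + 105.3 = 415.18.
∂Q_d/∂M = +0.044, so E_I = 0.044·(7220/415.18) ≈ 0.77.
E_I ∈ (0,1): normal good (necessity).

0.77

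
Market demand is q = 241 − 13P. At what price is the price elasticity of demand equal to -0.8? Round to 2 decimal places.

Set −bP/(a − bP) = −0.8 ⇒ bP = 0.8(a − bP) ⇒ bP(1+0.8) = 0.8·a.
P = 0.8·241/(13·1.8) ≈ 8.24.

8.24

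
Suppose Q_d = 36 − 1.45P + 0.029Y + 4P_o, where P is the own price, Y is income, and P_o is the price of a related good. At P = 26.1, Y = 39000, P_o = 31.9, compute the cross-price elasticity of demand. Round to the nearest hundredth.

0.10

First evaluate Q_d: 36 − 1.45(26.1) + 0.029(39000) + 4(31.9) = 36 − 37.845 + 1131 + 127.6 = 1256.755.
∂Q_d/∂P_o = +4, so E_xy = 4·(31.9/1256.755) ≈ 0.10.
E_xy > 0: the goods are substitutes.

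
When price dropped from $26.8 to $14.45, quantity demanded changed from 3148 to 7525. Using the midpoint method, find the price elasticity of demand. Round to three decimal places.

-1.370

%ΔQ = (7525 − 3148)/[(3148 + 7525)/2] = 4377/5336.5 ≈ 0.8202.
%ΔP = (14.45 − 26.8)/[(26.8 + 14.45)/2] = -12.35/20.625 ≈ -0.5988.
Arc elasticity E = %ΔQ/%ΔP ≈ 0.8202/-0.5988 ≈ -1.370.
|E| > 1: demand is elastic over this range.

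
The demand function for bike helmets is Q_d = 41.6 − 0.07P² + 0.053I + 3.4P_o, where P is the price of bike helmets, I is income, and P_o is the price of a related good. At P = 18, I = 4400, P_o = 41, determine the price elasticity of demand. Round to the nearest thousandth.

-0.116

Q_d = 41.6 − 0.07(18)² + 0.053(4400) + 3.4(41) = 41.6 − 22.68 + 233.2 + 139.4 = 391.52.
∂Q_d/∂P = −2·0.07·P = -2.52, so E_p = -2.52·(18/391.52) ≈ -0.116.
|E_p| < 1: demand is inelastic.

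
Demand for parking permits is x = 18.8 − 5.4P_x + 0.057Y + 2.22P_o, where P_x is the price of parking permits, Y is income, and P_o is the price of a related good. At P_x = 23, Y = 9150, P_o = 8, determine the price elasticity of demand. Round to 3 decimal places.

At the given point, x = 18.8 − 5.4(23) + 0.057(9150) + 2.22(8) = 18.8 − 124.2 + 521.55 + 17.76 = 433.91.
∂x/∂P_x = −5.4, so E_p = (−5.4)·(23/433.91) ≈ -0.286.
|E_p| < 1: demand is inelastic.

-0.286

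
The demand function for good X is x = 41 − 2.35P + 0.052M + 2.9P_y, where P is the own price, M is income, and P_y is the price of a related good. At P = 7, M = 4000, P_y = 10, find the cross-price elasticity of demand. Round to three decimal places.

0.111

Evaluating quantity at (P, M, P_y) gives x = 41 − 2.35(7) + 0.052(4000) + 2.9(10) = 41 − 16.45 + 208 + 29 = 261.55.
∂x/∂P_y = +2.9, so E_xy = 2.9·(10/261.55) ≈ 0.111.
E_xy > 0: the goods are substitutes.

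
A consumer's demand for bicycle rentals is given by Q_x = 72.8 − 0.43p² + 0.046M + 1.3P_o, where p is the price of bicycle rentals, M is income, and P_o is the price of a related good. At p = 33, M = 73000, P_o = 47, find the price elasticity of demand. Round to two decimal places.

-0.31

At the given point, Q_x = 72.8 − 0.43(33)² + 0.046(73000) + 1.3(47) = 72.8 − 468.27 + 3358 + 61.1 = 3023.63.
∂Q_x/∂p = −2·0.43·p = -28.38, so E_p = -28.38·(33/3023.63) ≈ -0.31.
|E_p| < 1: demand is inelastic.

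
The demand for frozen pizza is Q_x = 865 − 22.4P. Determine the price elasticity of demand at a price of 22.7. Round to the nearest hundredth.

-1.43

At P = 22.7, Q_x = 356.52.
dQ_x/dP = −22.4.
Point elasticity E = (dQ_x/dP)·(P/Q_x) = -22.4 × 22.7/356.52 ≈ -1.43.
|E| > 1, so demand is elastic at this price.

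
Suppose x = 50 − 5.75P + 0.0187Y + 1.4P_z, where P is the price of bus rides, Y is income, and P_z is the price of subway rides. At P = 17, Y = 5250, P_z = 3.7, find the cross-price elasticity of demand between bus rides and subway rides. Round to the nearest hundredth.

0.09

Substituting, x = 50 − 5.75(17) + 0.0187(5250) + 1.4(3.7) = 50 − 97.75 + 98.175 + 5.18 = 55.605.
∂x/∂P_z = +1.4, so E_xy = 1.4·(3.7/55.605) ≈ 0.09.
E_xy > 0: the goods are substitutes.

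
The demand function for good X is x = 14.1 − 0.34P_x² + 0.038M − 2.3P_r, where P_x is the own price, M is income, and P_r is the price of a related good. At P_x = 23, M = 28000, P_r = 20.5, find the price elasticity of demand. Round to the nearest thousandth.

-0.423

Evaluating quantity at (P_x, M, P_r) gives x = 14.1 − 0.34(23)² + 0.038(28000) − 2.3(20.5) = 14.1 − 179.86 + 1064 − 47.15 = 851.09.
∂x/∂P_x = −2·0.34·P_x = -15.64, so E_p = -15.64·(23/851.09) ≈ -0.423.
|E_p| < 1: demand is inelastic.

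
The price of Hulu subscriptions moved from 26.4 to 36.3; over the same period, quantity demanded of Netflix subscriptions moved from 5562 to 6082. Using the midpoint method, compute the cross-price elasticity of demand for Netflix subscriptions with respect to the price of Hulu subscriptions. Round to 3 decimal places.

%ΔQ_x = (6082 − 5562)/[(5562+6082)/2] = 520/5822 ≈ 0.0893.
%ΔP_y = (36.3 − 26.4)/[(26.4+36.3)/2] ≈ 0.3158.
E_xy = 0.0893/0.3158 ≈ 0.283.
E_xy > 0, so Netflix subscriptions and Hulu subscriptions are substitutes.

0.283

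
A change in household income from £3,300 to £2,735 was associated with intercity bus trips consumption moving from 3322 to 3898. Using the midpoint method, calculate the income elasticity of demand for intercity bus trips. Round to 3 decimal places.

-0.852

%ΔQ = (3898 − 3322)/[(3322+3898)/2] = 576/3610 ≈ 0.1596.
%ΔY = (2,735 − 3,300)/[(3,300+2,735)/2] = -565/3017.5 ≈ -0.1872.
E_I = %ΔQ/%ΔY ≈ -0.852.
E_I < 0: inferior good.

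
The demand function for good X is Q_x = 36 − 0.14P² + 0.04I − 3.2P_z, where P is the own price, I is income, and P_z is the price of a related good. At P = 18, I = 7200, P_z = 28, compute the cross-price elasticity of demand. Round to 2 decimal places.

Q_x = 36 − 0.14(18)² + 0.04(7200) − 3.2(28) = 36 − 45.36 + 288 − 89.6 = 189.04.
∂Q_x/∂P_z = −3.2, so E_xy = -3.2·(28/189.04) ≈ -0.47.
E_xy < 0: the goods are complements.

-0.47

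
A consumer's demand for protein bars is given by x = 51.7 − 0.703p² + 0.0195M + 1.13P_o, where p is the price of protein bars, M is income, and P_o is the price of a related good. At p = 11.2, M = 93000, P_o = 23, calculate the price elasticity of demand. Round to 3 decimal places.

-0.098

Substituting, x = 51.7 − 0.703(11.2)² + 0.0195(93000) + 1.13(23) = 51.7 − 88.1843 + 1813.5 + 25.99 = 1803.0057.
∂x/∂p = −2·0.703·p = -15.7472, so E_p = -15.7472·(11.2/1803.0057) ≈ -0.098.
|E_p| < 1: demand is inelastic.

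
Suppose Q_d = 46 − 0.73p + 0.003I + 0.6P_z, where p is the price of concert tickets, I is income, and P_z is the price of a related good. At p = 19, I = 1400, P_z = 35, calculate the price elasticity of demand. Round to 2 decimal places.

-0.24

Substituting, Q_d = 46 − 0.73(19) + 0.003(1400) + 0.6(35) = 46 − 13.87 + 4.2 + 21 = 57.33.
∂Q_d/∂p = −0.73, so E_p = (−0.73)·(19/57.33) ≈ -0.24.
|E_p| < 1: demand is inelastic.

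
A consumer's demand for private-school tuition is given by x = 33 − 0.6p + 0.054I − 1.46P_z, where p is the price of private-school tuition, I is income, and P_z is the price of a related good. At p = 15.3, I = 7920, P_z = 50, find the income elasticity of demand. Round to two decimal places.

First evaluate x: 33 − 0.6(15.3) + 0.054(7920) − 1.46(50) = 33 − 9.18 + 427.68 − 73 = 378.5.
∂x/∂I = +0.054, so E_I = 0.054·(7920/378.5) ≈ 1.13.
E_I > 1: normal good (luxury).

1.13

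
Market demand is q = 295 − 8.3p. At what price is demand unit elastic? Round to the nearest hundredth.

For linear demand q = a − bp, E = −bp/(a − bp). |E| = 1 ⇒ bp = a − bp ⇒ p = a/(2b).
p = 295/(2·8.3) ≈ 17.77.

17.77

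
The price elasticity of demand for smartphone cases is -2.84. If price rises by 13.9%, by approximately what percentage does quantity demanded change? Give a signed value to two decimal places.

%ΔQ ≈ E × %ΔP = (-2.84) × (13.9%) ≈ -39.48%.

-39.48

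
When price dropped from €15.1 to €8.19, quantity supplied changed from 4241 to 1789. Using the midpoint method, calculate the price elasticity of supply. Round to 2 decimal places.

1.37

%Δq = (1789 − 4241)/[(4241 + 1789)/2] = -2452/3015 ≈ -0.8133.
%Δp = (8.19 − 15.1)/[(15.1 + 8.19)/2] = -6.91/11.645 ≈ -0.5934.
Arc elasticity E = %Δq/%Δp ≈ -0.8133/-0.5934 ≈ 1.37.
|E| > 1: supply is elastic over this range.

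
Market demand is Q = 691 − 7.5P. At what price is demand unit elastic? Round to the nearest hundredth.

For linear demand Q = a − bP, E = −bP/(a − bP). |E| = 1 ⇒ bP = a − bP ⇒ P = a/(2b).
P = 691/(2·7.5) ≈ 46.07.

46.07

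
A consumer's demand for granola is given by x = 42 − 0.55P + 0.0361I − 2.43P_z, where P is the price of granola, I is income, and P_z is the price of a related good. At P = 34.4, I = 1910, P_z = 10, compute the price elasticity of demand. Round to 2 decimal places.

-0.28

At the given point, x = 42 − 0.55(34.4) + 0.0361(1910) − 2.43(10) = 42 − 18.92 + 68.951 − 24.3 = 67.731.
∂x/∂P = −0.55, so E_p = (−0.55)·(34.4/67.731) ≈ -0.28.
|E_p| < 1: demand is inelastic.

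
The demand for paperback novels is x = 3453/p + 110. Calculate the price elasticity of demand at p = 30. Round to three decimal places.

-0.511

At p = 30, x = 225.1.
dx/dp = −3453/p² = −3.8367.
Point elasticity E = (dx/dp)·(p/x) = -3.8367 × 30/225.1 ≈ -0.511.
|E| < 1, so demand is inelastic at this price.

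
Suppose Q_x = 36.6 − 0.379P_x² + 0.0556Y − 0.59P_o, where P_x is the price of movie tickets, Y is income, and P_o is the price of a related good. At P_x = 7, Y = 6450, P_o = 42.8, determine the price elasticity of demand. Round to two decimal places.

-0.11

Substituting, Q_x = 36.6 − 0.379(7)² + 0.0556(6450) − 0.59(42.8) = 36.6 − 18.571 + 358.62 − 25.252 = 351.397.
∂Q_x/∂P_x = −2·0.379·P_x = -5.306, so E_p = -5.306·(7/351.397) ≈ -0.11.
|E_p| < 1: demand is inelastic.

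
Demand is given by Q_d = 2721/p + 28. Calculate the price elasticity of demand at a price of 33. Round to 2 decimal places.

At p = 33, Q_d = 110.4545.
dQ_d/dp = −2721/p² = −2.4986.
Point elasticity E = (dQ_d/dp)·(p/Q_d) = -2.4986 × 33/110.4545 ≈ -0.75.
|E| < 1, so demand is inelastic at this price.

-0.75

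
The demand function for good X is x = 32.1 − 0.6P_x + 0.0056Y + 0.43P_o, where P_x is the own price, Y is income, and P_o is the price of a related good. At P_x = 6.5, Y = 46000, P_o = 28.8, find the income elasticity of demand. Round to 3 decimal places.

Evaluating quantity at (P_x, Y, P_o) gives x = 32.1 − 0.6(6.5) + 0.0056(46000) + 0.43(28.8) = 32.1 − 3.9 + 257.6 + 12.384 = 298.184.
∂x/∂Y = +0.0056, so E_I = 0.0056·(46000/298.184) ≈ 0.864.
E_I ∈ (0,1): normal good (necessity).

0.864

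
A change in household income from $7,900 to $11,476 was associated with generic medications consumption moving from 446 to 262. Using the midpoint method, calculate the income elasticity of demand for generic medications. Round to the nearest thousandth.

-1.408

%ΔQ = (262 − 446)/[(446+262)/2] = -184/354 ≈ -0.5198.
%ΔI = (11,476 − 7,900)/[(7,900+11,476)/2] = 3576/9688 ≈ 0.3691.
E_I = %ΔQ/%ΔI ≈ -1.408.
E_I < 0: inferior good.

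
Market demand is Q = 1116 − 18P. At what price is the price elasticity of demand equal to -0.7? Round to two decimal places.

25.53

Set −bP/(a − bP) = −0.7 ⇒ bP = 0.7(a − bP) ⇒ bP(1+0.7) = 0.7·a.
P = 0.7·1116/(18·1.7) ≈ 25.53.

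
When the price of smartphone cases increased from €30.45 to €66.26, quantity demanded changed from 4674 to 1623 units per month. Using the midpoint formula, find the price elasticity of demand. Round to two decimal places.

%ΔQ = (1623 − 4674)/[(4674 + 1623)/2] = -3051/3148.5 ≈ -0.9690.
%Δp = (66.26 − 30.45)/[(30.45 + 66.26)/2] = 35.81/48.355 ≈ 0.7406.
Arc elasticity E = %ΔQ/%Δp ≈ -0.9690/0.7406 ≈ -1.31.
|E| > 1: demand is elastic over this range.

-1.31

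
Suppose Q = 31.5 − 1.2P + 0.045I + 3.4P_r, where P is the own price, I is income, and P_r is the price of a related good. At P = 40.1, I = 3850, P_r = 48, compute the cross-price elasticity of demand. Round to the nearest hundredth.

0.51

Evaluating quantity at (P, I, P_r) gives Q = 31.5 − 1.2(40.1) + 0.045(3850) + 3.4(48) = 31.5 − 48.12 + 173.25 + 163.2 = 319.83.
∂Q/∂P_r = +3.4, so E_xy = 3.4·(48/319.83) ≈ 0.51.
E_xy > 0: the goods are substitutes.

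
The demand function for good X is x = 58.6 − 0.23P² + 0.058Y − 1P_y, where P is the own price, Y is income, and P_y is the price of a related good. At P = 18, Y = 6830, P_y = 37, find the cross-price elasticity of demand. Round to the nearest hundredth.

-0.11

x = 58.6 − 0.23(18)² + 0.058(6830) − 1(37) = 58.6 − 74.52 + 396.14 − 37 = 343.22.
∂x/∂P_y = −1, so E_xy = -1·(37/343.22) ≈ -0.11.
E_xy < 0: the goods are complements.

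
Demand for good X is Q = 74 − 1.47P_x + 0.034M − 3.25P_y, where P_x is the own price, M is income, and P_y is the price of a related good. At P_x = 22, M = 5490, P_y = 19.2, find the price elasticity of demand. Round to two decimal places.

-0.19

At the given point, Q = 74 − 1.47(22) + 0.034(5490) − 3.25(19.2) = 74 − 32.34 + 186.66 − 62.4 = 165.92.
∂Q/∂P_x = −1.47, so E_p = (−1.47)·(22/165.92) ≈ -0.19.
|E_p| < 1: demand is inelastic.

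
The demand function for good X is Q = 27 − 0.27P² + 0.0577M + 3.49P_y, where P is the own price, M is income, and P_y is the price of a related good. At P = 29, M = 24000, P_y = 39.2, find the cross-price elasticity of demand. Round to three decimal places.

0.104

Substituting, Q = 27 − 0.27(29)² + 0.0577(24000) + 3.49(39.2) = 27 − 227.07 + 1384.8 + 136.808 = 1321.538.
∂Q/∂P_y = +3.49, so E_xy = 3.49·(39.2/1321.538) ≈ 0.104.
E_xy > 0: the goods are substitutes.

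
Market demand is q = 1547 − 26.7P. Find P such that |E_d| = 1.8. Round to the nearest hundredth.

Set −bP/(a − bP) = −1.8 ⇒ bP = 1.8(a − bP) ⇒ bP(1+1.8) = 1.8·a.
P = 1.8·1547/(26.7·2.8) ≈ 37.25.

37.25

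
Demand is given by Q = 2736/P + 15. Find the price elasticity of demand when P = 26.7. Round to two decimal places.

-0.87

At P = 26.7, Q = 117.4719.
dQ/dP = −2736/P² = −3.8379.
Point elasticity E = (dQ/dP)·(P/Q) = -3.8379 × 26.7/117.4719 ≈ -0.87.
|E| < 1, so demand is inelastic at this price.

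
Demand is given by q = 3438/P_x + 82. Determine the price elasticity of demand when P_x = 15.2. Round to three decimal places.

-0.734

At P_x = 15.2, q = 308.1842.
dq/dP_x = −3438/P_x² = −14.8805.
Point elasticity E = (dq/dP_x)·(P_x/q) = -14.8805 × 15.2/308.1842 ≈ -0.734.
|E| < 1, so demand is inelastic at this price.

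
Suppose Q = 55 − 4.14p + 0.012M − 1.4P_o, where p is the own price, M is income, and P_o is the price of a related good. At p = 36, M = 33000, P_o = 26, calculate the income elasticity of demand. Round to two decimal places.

1.49

Q = 55 − 4.14(36) + 0.012(33000) − 1.4(26) = 55 − 149.04 + 396 − 36.4 = 265.56.
∂Q/∂M = +0.012, so E_I = 0.012·(33000/265.56) ≈ 1.49.
E_I > 1: normal good (luxury).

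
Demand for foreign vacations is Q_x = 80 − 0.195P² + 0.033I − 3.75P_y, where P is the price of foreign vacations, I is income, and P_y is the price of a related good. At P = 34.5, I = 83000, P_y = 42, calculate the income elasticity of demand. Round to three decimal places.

1.127

At the given point, Q_x = 80 − 0.195(34.5)² + 0.033(83000) − 3.75(42) = 80 − 232.0988 + 2739 − 157.5 = 2429.4013.
∂Q_x/∂I = +0.033, so E_I = 0.033·(83000/2429.4013) ≈ 1.127.
E_I > 1: normal good (luxury).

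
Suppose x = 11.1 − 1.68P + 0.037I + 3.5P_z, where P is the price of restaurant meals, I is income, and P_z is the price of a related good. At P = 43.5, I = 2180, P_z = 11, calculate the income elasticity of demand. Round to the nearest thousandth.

First evaluate x: 11.1 − 1.68(43.5) + 0.037(2180) + 3.5(11) = 11.1 − 73.08 + 80.66 + 38.5 = 57.18.
∂x/∂I = +0.037, so E_I = 0.037·(2180/57.18) ≈ 1.411.
E_I > 1: normal good (luxury).

1.411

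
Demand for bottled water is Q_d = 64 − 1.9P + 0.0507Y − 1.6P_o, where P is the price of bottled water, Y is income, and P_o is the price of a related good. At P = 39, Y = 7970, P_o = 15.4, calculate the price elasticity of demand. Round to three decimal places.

-0.201

At the given point, Q_d = 64 − 1.9(39) + 0.0507(7970) − 1.6(15.4) = 64 − 74.1 + 404.079 − 24.64 = 369.339.
∂Q_d/∂P = −1.9, so E_p = (−1.9)·(39/369.339) ≈ -0.201.
|E_p| < 1: demand is inelastic.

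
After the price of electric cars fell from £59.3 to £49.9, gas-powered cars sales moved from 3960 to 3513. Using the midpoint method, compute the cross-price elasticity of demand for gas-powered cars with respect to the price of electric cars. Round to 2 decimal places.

0.69

%ΔQ_x = (3513 − 3960)/[(3960+3513)/2] = -447/3736.5 ≈ -0.1196.
%ΔP_y = (49.9 − 59.3)/[(59.3+49.9)/2] ≈ -0.1722.
E_xy = -0.1196/-0.1722 ≈ 0.69.
E_xy > 0, so gas-powered cars and electric cars are substitutes.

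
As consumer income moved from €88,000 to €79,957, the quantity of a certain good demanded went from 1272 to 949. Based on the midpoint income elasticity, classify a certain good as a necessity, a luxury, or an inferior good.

luxury

%ΔQ = (949 − 1272)/[(1272+949)/2] = -323/1110.5 ≈ -0.2909.
%ΔY = (79,957 − 88,000)/[(88,000+79,957)/2] = -8043/83978.5 ≈ -0.0958.
E_I = %ΔQ/%ΔY ≈ 3.037.
E_I > 1: normal good (luxury).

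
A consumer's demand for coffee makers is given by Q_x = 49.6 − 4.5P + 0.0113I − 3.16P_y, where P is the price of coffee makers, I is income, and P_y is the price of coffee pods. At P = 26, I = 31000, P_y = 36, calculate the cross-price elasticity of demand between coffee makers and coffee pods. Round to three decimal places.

At the given point, Q_x = 49.6 − 4.5(26) + 0.0113(31000) − 3.16(36) = 49.6 − 117 + 350.3 − 113.76 = 169.14.
∂Q_x/∂P_y = −3.16, so E_xy = -3.16·(36/169.14) ≈ -0.673.
E_xy < 0: the goods are complements.

-0.673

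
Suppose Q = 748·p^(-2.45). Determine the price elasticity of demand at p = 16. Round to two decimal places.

For a Cobb–Douglas (constant-elasticity) form Q = A·p^α·…, the elasticity with respect to p equals the exponent α at every point.
Here the exponent on p is -2.45, so the price elasticity of demand is -2.45.

-2.45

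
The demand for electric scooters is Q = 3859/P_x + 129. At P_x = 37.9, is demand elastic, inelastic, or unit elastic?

At P_x = 37.9, Q = 230.8206.
dQ/dP_x = −3859/P_x² = −2.6866.
Point elasticity E = (dQ/dP_x)·(P_x/Q) = -2.6866 × 37.9/230.8206 ≈ -0.441.
|E| ≈ 0.441 < 1, so demand is inelastic.

inelastic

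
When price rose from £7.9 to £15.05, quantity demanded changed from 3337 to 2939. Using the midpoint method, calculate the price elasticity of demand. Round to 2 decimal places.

%ΔQ = (2939 − 3337)/[(3337 + 2939)/2] = -398/3138 ≈ -0.1268.
%ΔP = (15.05 − 7.9)/[(7.9 + 15.05)/2] = 7.15/11.475 ≈ 0.6231.
Arc elasticity E = %ΔQ/%ΔP ≈ -0.1268/0.6231 ≈ -0.20.
|E| < 1: demand is inelastic over this range.

-0.20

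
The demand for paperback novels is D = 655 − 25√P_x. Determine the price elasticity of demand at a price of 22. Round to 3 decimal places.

At P_x = 22, D = 537.7396.
dD/dP_x = −25/(2√P_x) = −25/(2·4.6904).
Point elasticity E = (dD/dP_x)·(P_x/D) = -2.665 × 22/537.7396 ≈ -0.109.
|E| < 1, so demand is inelastic at this price.

-0.109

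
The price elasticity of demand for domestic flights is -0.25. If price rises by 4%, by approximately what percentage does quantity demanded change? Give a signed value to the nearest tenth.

-1.0

%ΔQ ≈ E × %ΔP = (-0.25) × (4%) = -1.0%.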